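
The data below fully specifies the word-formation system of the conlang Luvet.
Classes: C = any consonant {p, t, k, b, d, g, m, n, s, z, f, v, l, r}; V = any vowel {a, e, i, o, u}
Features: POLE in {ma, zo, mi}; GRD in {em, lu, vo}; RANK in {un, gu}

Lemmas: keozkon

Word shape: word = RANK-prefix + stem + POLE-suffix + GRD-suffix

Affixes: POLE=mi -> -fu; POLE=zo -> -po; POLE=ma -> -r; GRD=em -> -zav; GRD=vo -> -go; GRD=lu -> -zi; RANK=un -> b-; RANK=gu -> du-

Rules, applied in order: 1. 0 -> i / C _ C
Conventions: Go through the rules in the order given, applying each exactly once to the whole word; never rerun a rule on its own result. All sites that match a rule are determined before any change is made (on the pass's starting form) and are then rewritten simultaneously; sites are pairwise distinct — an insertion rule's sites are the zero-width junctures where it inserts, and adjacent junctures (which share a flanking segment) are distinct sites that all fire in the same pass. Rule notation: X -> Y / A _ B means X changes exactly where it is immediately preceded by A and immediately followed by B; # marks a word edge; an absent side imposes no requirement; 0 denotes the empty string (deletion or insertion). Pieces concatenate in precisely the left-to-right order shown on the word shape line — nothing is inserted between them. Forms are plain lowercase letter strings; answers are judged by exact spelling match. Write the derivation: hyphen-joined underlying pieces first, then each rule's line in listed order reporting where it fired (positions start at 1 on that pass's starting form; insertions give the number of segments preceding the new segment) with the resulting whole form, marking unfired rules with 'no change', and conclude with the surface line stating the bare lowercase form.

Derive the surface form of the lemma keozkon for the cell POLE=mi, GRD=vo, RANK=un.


underlying: b-keozkon-fu-go
1. 0 -> i / C _ C: inserts after position(s) 1, 5, 8: bikeozikonifugo
surface: bikeozikonifugo


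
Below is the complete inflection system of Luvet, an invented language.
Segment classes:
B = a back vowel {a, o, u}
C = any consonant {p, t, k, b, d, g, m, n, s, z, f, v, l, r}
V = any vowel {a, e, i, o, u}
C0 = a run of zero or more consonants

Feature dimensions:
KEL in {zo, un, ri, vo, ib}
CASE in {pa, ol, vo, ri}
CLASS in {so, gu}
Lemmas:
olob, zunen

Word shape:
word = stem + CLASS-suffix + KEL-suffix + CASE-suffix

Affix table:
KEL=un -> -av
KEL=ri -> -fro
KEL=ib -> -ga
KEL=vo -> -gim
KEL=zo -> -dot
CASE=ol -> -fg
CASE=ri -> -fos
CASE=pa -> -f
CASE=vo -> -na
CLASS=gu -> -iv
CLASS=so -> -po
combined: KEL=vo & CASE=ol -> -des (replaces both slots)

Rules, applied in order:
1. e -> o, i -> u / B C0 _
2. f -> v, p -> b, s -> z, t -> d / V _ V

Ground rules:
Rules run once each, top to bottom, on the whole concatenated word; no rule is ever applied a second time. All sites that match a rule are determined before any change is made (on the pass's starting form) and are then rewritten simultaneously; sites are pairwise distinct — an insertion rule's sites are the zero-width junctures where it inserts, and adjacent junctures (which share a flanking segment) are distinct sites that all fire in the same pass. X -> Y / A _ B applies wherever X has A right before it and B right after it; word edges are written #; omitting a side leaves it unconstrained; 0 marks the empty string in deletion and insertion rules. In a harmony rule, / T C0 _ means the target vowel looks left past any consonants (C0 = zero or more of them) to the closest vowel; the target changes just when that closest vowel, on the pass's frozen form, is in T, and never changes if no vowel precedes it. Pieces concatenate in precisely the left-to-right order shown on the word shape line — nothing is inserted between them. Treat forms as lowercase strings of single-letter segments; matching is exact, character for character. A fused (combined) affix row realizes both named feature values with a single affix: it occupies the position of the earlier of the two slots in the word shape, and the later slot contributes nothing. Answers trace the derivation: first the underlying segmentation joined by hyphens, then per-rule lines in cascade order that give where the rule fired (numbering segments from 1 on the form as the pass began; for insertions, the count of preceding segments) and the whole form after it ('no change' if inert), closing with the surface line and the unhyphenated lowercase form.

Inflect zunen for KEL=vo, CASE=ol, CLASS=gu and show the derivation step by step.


underlying: zunen-iv-des
1. e -> o, i -> u / B C0 _: fires at position(s) 4: zunonivdes
2. f -> v, p -> b, s -> z, t -> d / V _ V: no change
surface: zunonivdes


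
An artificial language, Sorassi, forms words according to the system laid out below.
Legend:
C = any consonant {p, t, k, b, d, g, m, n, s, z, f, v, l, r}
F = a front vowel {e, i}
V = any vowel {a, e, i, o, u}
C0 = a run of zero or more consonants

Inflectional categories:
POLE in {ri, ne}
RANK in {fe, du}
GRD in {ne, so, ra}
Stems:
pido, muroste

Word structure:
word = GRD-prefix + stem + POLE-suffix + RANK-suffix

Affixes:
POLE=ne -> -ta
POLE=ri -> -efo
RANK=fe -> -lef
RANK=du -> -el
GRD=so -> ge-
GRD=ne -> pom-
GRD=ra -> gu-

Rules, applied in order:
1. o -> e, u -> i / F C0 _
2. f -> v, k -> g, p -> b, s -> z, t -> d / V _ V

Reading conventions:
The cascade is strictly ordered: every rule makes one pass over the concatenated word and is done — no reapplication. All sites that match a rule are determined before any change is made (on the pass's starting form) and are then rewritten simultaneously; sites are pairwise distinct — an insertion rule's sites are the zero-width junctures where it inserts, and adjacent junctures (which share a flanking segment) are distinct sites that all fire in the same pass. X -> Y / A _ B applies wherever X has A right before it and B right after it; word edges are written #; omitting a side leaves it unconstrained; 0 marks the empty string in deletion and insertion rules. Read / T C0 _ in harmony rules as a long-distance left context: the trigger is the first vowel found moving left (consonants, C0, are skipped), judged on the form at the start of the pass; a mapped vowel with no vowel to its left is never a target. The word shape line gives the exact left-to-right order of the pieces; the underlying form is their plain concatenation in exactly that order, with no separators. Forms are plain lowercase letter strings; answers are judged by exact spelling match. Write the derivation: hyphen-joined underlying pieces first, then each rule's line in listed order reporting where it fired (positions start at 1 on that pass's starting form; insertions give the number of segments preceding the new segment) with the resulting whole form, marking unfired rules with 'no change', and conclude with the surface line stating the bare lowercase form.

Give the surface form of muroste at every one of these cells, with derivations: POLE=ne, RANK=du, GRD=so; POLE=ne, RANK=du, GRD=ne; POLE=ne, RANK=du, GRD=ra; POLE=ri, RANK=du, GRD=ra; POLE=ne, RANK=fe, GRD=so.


cell POLE=ne, RANK=du, GRD=so:
underlying: ge-muroste-ta-el
1. o -> e, u -> i / F C0 _: fires at position(s) 4: gemirostetael
2. f -> v, k -> g, p -> b, s -> z, t -> d / V _ V: fires at position(s) 10: gemirostedael
surface: gemirostedael

cell POLE=ne, RANK=du, GRD=ne:
underlying: pom-muroste-ta-el
1. o -> e, u -> i / F C0 _: no change
2. f -> v, k -> g, p -> b, s -> z, t -> d / V _ V: fires at position(s) 11: pommurostedael
surface: pommurostedael

cell POLE=ne, RANK=du, GRD=ra:
underlying: gu-muroste-ta-el
1. o -> e, u -> i / F C0 _: no change
2. f -> v, k -> g, p -> b, s -> z, t -> d / V _ V: fires at position(s) 10: gumurostedael
surface: gumurostedael

cell POLE=ri, RANK=du, GRD=ra:
underlying: gu-muroste-efo-el
1. o -> e, u -> i / F C0 _: fires at position(s) 12: gumurosteefeel
2. f -> v, k -> g, p -> b, s -> z, t -> d / V _ V: fires at position(s) 11: gumurosteeveel
surface: gumurosteeveel

cell POLE=ne, RANK=fe, GRD=so:
underlying: ge-muroste-ta-lef
1. o -> e, u -> i / F C0 _: fires at position(s) 4: gemirostetalef
2. f -> v, k -> g, p -> b, s -> z, t -> d / V _ V: fires at position(s) 10: gemirostedalef
surface: gemirostedalef


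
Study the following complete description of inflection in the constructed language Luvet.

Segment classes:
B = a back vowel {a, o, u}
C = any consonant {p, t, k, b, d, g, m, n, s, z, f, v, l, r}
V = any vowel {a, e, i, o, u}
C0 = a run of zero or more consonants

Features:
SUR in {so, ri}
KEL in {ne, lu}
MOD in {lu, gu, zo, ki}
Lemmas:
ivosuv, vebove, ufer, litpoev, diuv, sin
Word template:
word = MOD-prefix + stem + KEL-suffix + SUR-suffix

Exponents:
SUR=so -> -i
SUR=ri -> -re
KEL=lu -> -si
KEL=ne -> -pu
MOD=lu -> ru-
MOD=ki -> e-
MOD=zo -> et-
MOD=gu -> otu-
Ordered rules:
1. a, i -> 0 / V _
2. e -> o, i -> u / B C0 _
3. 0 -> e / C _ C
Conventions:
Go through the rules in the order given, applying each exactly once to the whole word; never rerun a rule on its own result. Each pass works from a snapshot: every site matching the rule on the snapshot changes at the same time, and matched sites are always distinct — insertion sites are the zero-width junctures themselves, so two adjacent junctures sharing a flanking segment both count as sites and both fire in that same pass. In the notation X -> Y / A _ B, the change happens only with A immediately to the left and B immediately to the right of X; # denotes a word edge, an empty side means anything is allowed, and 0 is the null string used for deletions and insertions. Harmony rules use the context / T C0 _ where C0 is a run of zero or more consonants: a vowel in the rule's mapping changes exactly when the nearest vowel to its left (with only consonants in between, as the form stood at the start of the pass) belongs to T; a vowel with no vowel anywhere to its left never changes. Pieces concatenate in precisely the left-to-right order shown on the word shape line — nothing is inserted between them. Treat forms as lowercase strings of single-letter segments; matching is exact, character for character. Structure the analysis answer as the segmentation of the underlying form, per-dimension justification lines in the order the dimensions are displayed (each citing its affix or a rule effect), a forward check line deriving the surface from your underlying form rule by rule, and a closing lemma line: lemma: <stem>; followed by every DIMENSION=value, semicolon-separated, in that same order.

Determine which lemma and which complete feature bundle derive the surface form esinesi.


underlying: e-sin-si-i
SUR=so - signalled by the affix -i
KEL=lu - signalled by the affix -si
MOD=ki - signalled by the affix e-
check: esinsii -> esinsi -> esinsi -> esinesi
lemma: sin; SUR=so; KEL=lu; MOD=ki


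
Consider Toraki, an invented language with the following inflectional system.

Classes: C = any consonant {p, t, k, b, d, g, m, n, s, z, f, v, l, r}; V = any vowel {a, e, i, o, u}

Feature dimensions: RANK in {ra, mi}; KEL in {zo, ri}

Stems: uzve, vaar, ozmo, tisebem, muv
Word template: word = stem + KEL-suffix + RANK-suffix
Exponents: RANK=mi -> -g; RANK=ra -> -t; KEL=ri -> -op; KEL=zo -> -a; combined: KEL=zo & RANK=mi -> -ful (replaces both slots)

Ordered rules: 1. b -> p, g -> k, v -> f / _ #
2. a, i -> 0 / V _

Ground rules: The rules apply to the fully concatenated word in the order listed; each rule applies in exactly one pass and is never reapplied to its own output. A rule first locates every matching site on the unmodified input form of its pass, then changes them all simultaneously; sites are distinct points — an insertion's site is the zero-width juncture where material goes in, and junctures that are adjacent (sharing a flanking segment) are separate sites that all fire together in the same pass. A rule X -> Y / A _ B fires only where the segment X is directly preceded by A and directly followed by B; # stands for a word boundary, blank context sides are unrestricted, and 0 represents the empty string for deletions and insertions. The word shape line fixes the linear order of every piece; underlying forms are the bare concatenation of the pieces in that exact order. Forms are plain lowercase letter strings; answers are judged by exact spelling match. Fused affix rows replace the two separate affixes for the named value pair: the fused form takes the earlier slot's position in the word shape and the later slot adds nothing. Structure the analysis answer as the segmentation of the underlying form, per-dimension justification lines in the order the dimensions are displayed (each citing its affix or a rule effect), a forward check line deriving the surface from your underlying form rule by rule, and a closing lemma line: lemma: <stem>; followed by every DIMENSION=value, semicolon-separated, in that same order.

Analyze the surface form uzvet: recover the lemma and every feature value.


underlying: uzve-a-t
RANK=ra - signalled by the affix -t
KEL=zo - signalled by the affix -a
check: uzveat -> uzveat -> uzvet
lemma: uzve; RANK=ra; KEL=zo


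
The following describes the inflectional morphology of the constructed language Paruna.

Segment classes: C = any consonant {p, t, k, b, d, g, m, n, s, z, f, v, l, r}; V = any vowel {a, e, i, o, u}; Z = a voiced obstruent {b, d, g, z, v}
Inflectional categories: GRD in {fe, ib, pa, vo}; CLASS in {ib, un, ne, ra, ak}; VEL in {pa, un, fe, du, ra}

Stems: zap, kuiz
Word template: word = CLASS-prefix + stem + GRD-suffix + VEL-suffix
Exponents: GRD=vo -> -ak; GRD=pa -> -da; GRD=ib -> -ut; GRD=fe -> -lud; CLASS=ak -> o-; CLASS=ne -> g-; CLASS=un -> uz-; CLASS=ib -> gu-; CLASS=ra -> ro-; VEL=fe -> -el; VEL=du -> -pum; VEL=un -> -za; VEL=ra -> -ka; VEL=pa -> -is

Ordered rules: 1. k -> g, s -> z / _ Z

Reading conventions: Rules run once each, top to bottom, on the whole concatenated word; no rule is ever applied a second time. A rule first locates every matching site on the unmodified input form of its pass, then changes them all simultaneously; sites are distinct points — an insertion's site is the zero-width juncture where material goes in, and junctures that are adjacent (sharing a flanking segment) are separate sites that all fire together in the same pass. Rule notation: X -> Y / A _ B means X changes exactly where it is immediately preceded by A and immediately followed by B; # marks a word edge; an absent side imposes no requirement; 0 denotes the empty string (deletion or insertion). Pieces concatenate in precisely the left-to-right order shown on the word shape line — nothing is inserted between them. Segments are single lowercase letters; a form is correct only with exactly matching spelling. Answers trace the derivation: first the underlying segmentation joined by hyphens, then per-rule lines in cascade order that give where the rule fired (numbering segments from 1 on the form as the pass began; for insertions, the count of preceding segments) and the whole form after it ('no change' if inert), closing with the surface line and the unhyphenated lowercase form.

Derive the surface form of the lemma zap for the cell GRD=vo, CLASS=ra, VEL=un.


underlying: ro-zap-ak-za
1. k -> g, s -> z / _ Z: fires at position(s) 7: rozapagza
surface: rozapagza


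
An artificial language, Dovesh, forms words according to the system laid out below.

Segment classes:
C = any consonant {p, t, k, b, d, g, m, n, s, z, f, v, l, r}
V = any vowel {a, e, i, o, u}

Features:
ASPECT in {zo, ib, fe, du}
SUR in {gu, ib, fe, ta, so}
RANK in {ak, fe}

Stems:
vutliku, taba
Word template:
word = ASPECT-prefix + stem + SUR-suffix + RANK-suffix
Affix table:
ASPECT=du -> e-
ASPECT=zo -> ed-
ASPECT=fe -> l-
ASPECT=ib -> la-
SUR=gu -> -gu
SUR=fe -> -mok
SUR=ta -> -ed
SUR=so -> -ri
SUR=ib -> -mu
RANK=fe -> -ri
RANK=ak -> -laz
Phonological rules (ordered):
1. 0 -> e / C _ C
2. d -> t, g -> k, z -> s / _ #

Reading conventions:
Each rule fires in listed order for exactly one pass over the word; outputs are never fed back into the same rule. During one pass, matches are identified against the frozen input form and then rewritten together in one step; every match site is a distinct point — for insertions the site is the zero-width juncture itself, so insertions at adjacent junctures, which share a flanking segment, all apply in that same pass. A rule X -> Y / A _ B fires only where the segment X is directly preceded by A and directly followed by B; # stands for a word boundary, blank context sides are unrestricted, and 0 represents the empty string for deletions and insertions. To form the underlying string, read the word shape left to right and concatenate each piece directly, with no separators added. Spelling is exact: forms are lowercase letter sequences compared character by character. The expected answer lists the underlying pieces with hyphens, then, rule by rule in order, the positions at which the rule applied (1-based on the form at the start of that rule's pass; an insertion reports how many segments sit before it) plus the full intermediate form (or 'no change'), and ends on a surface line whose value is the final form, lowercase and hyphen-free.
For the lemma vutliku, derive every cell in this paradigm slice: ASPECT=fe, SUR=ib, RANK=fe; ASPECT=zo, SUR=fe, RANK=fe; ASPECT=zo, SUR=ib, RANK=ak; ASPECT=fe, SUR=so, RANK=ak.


cell ASPECT=fe, SUR=ib, RANK=fe:
underlying: l-vutliku-mu-ri
1. 0 -> e / C _ C: inserts after position(s) 1, 4: levutelikumuri
2. d -> t, g -> k, z -> s / _ #: no change
surface: levutelikumuri

cell ASPECT=zo, SUR=fe, RANK=fe:
underlying: ed-vutliku-mok-ri
1. 0 -> e / C _ C: inserts after position(s) 2, 5, 12: edevutelikumokeri
2. d -> t, g -> k, z -> s / _ #: no change
surface: edevutelikumokeri

cell ASPECT=zo, SUR=ib, RANK=ak:
underlying: ed-vutliku-mu-laz
1. 0 -> e / C _ C: inserts after position(s) 2, 5: edevutelikumulaz
2. d -> t, g -> k, z -> s / _ #: fires at position(s) 16: edevutelikumulas
surface: edevutelikumulas

cell ASPECT=fe, SUR=so, RANK=ak:
underlying: l-vutliku-ri-laz
1. 0 -> e / C _ C: inserts after position(s) 1, 4: levutelikurilaz
2. d -> t, g -> k, z -> s / _ #: fires at position(s) 15: levutelikurilas
surface: levutelikurilas


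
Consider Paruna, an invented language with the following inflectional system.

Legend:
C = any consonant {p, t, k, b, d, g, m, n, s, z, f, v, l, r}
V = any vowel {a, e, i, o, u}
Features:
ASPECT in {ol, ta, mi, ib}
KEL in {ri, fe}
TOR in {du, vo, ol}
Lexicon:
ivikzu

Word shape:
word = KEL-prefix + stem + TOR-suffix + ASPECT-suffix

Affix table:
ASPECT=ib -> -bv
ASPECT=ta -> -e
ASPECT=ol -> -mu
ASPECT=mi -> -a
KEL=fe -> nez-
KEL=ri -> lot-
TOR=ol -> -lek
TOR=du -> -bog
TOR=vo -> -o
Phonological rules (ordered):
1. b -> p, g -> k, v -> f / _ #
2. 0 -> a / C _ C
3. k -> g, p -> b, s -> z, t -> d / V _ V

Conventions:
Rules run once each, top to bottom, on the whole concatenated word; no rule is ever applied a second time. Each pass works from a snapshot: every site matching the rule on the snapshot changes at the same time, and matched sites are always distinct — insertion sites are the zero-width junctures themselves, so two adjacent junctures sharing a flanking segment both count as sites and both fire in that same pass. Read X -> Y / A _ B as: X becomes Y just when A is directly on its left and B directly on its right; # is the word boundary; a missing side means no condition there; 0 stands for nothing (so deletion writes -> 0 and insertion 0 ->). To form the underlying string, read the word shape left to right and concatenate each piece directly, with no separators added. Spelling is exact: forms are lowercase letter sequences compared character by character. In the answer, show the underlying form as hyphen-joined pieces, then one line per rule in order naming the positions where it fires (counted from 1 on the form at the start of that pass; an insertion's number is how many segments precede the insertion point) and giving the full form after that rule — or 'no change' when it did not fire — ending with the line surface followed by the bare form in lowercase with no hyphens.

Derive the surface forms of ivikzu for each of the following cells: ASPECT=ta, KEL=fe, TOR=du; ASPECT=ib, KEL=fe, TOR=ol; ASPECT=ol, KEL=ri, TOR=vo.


cell ASPECT=ta, KEL=fe, TOR=du:
underlying: nez-ivikzu-bog-e
1. b -> p, g -> k, v -> f / _ #: no change
2. 0 -> a / C _ C: inserts after position(s) 7: nezivikazuboge
3. k -> g, p -> b, s -> z, t -> d / V _ V: fires at position(s) 7: nezivigazuboge
surface: nezivigazuboge

cell ASPECT=ib, KEL=fe, TOR=ol:
underlying: nez-ivikzu-lek-bv
1. b -> p, g -> k, v -> f / _ #: fires at position(s) 14: nezivikzulekbf
2. 0 -> a / C _ C: inserts after position(s) 7, 12, 13: nezivikazulekabaf
3. k -> g, p -> b, s -> z, t -> d / V _ V: fires at position(s) 7, 13: nezivigazulegabaf
surface: nezivigazulegabaf

cell ASPECT=ol, KEL=ri, TOR=vo:
underlying: lot-ivikzu-o-mu
1. b -> p, g -> k, v -> f / _ #: no change
2. 0 -> a / C _ C: inserts after position(s) 7: lotivikazuomu
3. k -> g, p -> b, s -> z, t -> d / V _ V: fires at position(s) 3, 7: lodivigazuomu
surface: lodivigazuomu


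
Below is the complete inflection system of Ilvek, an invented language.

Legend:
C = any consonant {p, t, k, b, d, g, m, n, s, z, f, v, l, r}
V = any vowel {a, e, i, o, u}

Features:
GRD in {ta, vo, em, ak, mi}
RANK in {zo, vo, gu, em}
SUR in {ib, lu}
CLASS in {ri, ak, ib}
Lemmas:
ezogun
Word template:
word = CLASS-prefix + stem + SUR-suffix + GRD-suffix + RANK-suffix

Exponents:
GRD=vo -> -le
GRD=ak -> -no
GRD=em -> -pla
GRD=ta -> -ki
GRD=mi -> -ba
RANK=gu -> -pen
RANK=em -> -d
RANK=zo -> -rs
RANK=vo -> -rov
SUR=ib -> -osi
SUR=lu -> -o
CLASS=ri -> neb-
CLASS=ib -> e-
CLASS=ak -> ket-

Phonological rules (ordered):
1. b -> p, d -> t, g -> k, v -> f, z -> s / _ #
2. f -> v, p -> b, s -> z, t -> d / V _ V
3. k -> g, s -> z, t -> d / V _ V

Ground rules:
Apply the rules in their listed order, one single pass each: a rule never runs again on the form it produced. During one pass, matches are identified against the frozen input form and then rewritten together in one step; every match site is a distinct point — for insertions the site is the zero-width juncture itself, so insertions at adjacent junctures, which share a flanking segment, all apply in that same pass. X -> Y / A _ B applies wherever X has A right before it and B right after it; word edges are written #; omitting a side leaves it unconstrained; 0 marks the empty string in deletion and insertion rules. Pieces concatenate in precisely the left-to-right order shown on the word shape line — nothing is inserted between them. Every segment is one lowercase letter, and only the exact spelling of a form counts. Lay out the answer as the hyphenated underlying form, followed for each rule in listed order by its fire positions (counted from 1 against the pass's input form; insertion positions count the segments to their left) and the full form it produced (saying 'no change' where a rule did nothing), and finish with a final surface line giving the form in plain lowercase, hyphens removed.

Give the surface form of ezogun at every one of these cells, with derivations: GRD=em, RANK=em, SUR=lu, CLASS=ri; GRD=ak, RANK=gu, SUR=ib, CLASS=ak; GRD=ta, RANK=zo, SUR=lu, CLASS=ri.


cell GRD=em, RANK=em, SUR=lu, CLASS=ri:
underlying: neb-ezogun-o-pla-d
1. b -> p, d -> t, g -> k, v -> f, z -> s / _ #: fires at position(s) 14: nebezogunoplat
2. f -> v, p -> b, s -> z, t -> d / V _ V: no change
3. k -> g, s -> z, t -> d / V _ V: no change
surface: nebezogunoplat

cell GRD=ak, RANK=gu, SUR=ib, CLASS=ak:
underlying: ket-ezogun-osi-no-pen
1. b -> p, d -> t, g -> k, v -> f, z -> s / _ #: no change
2. f -> v, p -> b, s -> z, t -> d / V _ V: fires at position(s) 3, 11, 15: kedezogunozinoben
3. k -> g, s -> z, t -> d / V _ V: no change
surface: kedezogunozinoben

cell GRD=ta, RANK=zo, SUR=lu, CLASS=ri:
underlying: neb-ezogun-o-ki-rs
1. b -> p, d -> t, g -> k, v -> f, z -> s / _ #: no change
2. f -> v, p -> b, s -> z, t -> d / V _ V: no change
3. k -> g, s -> z, t -> d / V _ V: fires at position(s) 11: nebezogunogirs
surface: nebezogunogirs


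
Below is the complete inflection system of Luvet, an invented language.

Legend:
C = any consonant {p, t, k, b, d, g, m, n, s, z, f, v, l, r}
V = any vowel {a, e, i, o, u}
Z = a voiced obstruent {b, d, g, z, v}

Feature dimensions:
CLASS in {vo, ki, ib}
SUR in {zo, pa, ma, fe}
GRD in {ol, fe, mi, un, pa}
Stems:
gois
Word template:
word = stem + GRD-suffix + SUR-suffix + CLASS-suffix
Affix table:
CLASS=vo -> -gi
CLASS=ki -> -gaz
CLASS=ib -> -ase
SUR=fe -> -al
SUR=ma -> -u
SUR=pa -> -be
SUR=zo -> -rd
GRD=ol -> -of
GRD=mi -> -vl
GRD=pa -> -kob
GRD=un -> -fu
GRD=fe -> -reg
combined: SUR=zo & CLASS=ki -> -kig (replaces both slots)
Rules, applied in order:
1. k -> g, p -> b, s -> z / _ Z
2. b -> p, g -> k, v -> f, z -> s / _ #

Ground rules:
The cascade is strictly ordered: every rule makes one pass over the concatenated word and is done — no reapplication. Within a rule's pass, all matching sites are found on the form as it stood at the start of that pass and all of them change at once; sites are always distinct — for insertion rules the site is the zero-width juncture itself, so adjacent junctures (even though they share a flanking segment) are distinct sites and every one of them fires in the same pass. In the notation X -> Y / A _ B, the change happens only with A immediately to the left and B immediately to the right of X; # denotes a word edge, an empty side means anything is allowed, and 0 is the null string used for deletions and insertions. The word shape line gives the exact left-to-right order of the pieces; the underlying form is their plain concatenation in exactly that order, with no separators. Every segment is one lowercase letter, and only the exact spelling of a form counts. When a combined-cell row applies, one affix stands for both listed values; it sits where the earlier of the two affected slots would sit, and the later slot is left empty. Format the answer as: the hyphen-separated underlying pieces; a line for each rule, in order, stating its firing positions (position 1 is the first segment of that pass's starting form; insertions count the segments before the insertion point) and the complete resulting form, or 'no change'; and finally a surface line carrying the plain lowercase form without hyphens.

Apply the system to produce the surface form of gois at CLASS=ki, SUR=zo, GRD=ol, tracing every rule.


underlying: gois-of-kig
1. k -> g, p -> b, s -> z / _ Z: no change
2. b -> p, g -> k, v -> f, z -> s / _ #: fires at position(s) 9: goisofkik
surface: goisofkik


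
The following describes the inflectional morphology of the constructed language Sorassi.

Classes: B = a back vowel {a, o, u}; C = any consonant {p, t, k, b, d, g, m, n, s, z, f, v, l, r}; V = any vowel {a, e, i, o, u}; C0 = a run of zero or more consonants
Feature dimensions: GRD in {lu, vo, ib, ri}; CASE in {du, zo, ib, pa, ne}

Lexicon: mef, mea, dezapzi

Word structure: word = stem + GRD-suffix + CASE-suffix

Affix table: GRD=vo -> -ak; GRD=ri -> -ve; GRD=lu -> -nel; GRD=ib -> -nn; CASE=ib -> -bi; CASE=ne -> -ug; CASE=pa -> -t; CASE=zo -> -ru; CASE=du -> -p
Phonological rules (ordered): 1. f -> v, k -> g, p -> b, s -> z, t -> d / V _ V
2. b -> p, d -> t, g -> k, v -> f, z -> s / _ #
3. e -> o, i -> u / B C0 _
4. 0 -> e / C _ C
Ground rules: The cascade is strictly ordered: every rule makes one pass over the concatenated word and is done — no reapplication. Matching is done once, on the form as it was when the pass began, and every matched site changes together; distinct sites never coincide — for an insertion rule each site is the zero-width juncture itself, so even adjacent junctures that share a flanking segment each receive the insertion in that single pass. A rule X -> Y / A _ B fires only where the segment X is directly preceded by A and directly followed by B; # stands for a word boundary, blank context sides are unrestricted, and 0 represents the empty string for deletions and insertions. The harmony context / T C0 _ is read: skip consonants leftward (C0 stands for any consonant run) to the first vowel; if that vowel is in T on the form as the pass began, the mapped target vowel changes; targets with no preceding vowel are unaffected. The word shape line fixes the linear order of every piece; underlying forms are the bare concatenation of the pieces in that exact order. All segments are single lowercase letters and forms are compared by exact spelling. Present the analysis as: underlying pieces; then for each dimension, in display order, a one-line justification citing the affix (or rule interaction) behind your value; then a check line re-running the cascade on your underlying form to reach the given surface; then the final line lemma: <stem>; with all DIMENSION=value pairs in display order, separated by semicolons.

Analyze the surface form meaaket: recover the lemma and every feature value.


underlying: mea-ak-t
GRD=vo - signalled by the affix -ak
CASE=pa - signalled by the affix -t
check: meaakt -> meaakt -> meaakt -> meaakt -> meaaket
lemma: mea; GRD=vo; CASE=pa


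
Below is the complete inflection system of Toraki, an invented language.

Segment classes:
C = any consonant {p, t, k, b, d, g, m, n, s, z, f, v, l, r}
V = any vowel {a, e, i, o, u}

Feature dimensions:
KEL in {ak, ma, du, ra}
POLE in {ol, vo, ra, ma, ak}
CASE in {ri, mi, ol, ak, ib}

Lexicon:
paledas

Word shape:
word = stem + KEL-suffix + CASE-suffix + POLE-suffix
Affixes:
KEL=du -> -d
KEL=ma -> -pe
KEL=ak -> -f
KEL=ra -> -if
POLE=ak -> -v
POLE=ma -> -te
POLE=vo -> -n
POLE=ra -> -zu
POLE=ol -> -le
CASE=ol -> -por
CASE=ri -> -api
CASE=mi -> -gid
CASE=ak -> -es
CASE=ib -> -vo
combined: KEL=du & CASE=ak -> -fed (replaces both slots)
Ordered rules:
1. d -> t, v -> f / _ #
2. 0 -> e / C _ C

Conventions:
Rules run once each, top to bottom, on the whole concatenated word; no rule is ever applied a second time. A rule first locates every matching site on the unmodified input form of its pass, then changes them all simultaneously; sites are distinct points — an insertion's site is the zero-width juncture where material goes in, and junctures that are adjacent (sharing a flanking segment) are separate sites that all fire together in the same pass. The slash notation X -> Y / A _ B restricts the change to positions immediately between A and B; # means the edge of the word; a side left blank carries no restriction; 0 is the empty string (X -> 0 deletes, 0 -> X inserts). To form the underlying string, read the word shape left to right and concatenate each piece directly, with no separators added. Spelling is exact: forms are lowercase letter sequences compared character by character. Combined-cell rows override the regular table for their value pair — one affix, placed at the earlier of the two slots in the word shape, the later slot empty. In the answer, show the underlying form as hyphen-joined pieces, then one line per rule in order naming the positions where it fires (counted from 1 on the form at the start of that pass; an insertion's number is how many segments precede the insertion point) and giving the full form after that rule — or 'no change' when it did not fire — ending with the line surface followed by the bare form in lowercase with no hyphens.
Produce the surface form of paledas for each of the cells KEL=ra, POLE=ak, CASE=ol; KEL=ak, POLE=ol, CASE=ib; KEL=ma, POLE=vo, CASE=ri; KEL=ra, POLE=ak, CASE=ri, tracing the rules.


cell KEL=ra, POLE=ak, CASE=ol:
underlying: paledas-if-por-v
1. d -> t, v -> f / _ #: fires at position(s) 13: paledasifporf
2. 0 -> e / C _ C: inserts after position(s) 9, 12: paledasifeporef
surface: paledasifeporef

cell KEL=ak, POLE=ol, CASE=ib:
underlying: paledas-f-vo-le
1. d -> t, v -> f / _ #: no change
2. 0 -> e / C _ C: inserts after position(s) 7, 8: paledasefevole
surface: paledasefevole

cell KEL=ma, POLE=vo, CASE=ri:
underlying: paledas-pe-api-n
1. d -> t, v -> f / _ #: no change
2. 0 -> e / C _ C: inserts after position(s) 7: paledasepeapin
surface: paledasepeapin

cell KEL=ra, POLE=ak, CASE=ri:
underlying: paledas-if-api-v
1. d -> t, v -> f / _ #: fires at position(s) 13: paledasifapif
2. 0 -> e / C _ C: no change
surface: paledasifapif


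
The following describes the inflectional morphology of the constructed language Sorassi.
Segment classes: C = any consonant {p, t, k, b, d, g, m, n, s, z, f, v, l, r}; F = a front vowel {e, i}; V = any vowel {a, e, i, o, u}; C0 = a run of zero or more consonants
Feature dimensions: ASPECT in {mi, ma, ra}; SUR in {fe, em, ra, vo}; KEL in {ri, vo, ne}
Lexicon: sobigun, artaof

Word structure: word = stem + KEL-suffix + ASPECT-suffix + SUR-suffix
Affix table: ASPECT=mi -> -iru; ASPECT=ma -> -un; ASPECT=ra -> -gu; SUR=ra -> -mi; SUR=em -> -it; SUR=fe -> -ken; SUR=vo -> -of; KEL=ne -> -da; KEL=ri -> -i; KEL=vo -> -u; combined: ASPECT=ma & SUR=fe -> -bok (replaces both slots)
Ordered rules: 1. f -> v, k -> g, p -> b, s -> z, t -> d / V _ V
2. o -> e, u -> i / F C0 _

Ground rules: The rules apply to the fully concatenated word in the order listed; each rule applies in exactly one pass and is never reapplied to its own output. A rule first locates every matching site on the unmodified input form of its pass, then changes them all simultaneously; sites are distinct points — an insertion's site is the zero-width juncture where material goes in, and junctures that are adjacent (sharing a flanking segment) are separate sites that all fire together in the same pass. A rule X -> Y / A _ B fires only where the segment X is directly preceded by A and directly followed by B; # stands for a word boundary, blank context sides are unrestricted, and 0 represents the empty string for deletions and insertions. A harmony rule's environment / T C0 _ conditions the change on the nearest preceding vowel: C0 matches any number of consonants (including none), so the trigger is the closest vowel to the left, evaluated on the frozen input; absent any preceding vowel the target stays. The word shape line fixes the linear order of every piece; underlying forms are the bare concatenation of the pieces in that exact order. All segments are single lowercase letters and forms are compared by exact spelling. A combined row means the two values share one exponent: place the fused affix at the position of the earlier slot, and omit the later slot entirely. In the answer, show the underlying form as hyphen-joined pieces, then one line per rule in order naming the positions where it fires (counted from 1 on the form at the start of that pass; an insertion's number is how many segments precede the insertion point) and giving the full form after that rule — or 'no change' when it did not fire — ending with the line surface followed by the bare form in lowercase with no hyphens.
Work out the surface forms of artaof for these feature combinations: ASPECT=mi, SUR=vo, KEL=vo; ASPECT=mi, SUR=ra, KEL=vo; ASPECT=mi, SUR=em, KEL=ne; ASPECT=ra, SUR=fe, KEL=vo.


cell ASPECT=mi, SUR=vo, KEL=vo:
underlying: artaof-u-iru-of
1. f -> v, k -> g, p -> b, s -> z, t -> d / V _ V: fires at position(s) 6: artaovuiruof
2. o -> e, u -> i / F C0 _: fires at position(s) 10: artaovuiriof
surface: artaovuiriof

cell ASPECT=mi, SUR=ra, KEL=vo:
underlying: artaof-u-iru-mi
1. f -> v, k -> g, p -> b, s -> z, t -> d / V _ V: fires at position(s) 6: artaovuirumi
2. o -> e, u -> i / F C0 _: fires at position(s) 10: artaovuirimi
surface: artaovuirimi

cell ASPECT=mi, SUR=em, KEL=ne:
underlying: artaof-da-iru-it
1. f -> v, k -> g, p -> b, s -> z, t -> d / V _ V: no change
2. o -> e, u -> i / F C0 _: fires at position(s) 11: artaofdairiit
surface: artaofdairiit

cell ASPECT=ra, SUR=fe, KEL=vo:
underlying: artaof-u-gu-ken
1. f -> v, k -> g, p -> b, s -> z, t -> d / V _ V: fires at position(s) 6, 10: artaovugugen
2. o -> e, u -> i / F C0 _: no change
surface: artaovugugen


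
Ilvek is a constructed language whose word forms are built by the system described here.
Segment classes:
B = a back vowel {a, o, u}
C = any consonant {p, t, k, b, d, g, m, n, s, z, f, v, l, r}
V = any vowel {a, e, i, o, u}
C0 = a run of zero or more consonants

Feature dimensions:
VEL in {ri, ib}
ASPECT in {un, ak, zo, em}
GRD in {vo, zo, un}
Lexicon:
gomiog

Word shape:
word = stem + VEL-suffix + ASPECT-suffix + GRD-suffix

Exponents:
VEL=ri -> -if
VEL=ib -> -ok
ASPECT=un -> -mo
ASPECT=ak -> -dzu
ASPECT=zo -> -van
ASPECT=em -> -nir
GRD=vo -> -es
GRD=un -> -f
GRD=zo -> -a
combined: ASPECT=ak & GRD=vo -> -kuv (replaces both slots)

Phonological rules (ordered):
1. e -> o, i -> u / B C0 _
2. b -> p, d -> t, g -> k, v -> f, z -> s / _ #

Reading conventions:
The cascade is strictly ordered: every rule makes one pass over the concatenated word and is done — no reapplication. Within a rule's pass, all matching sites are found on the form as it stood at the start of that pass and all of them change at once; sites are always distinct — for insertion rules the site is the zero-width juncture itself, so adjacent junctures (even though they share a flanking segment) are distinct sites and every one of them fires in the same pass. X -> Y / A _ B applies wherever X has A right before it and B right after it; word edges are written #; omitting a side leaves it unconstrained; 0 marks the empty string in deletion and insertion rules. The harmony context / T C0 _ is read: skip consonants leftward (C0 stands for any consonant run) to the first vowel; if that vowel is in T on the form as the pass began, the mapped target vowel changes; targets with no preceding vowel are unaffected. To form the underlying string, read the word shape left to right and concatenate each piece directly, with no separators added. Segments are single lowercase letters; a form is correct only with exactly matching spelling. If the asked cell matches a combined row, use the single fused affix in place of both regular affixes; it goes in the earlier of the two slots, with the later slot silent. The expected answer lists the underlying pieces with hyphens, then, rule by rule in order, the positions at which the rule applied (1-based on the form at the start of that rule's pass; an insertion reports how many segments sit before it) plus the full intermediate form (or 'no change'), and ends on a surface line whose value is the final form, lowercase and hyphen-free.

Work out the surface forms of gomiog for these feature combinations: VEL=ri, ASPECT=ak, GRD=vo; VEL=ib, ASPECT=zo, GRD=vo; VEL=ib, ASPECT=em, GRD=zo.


cell VEL=ri, ASPECT=ak, GRD=vo:
underlying: gomiog-if-kuv
1. e -> o, i -> u / B C0 _: fires at position(s) 4, 7: gomuogufkuv
2. b -> p, d -> t, g -> k, v -> f, z -> s / _ #: fires at position(s) 11: gomuogufkuf
surface: gomuogufkuf

cell VEL=ib, ASPECT=zo, GRD=vo:
underlying: gomiog-ok-van-es
1. e -> o, i -> u / B C0 _: fires at position(s) 4, 12: gomuogokvanos
2. b -> p, d -> t, g -> k, v -> f, z -> s / _ #: no change
surface: gomuogokvanos

cell VEL=ib, ASPECT=em, GRD=zo:
underlying: gomiog-ok-nir-a
1. e -> o, i -> u / B C0 _: fires at position(s) 4, 10: gomuogoknura
2. b -> p, d -> t, g -> k, v -> f, z -> s / _ #: no change
surface: gomuogoknura


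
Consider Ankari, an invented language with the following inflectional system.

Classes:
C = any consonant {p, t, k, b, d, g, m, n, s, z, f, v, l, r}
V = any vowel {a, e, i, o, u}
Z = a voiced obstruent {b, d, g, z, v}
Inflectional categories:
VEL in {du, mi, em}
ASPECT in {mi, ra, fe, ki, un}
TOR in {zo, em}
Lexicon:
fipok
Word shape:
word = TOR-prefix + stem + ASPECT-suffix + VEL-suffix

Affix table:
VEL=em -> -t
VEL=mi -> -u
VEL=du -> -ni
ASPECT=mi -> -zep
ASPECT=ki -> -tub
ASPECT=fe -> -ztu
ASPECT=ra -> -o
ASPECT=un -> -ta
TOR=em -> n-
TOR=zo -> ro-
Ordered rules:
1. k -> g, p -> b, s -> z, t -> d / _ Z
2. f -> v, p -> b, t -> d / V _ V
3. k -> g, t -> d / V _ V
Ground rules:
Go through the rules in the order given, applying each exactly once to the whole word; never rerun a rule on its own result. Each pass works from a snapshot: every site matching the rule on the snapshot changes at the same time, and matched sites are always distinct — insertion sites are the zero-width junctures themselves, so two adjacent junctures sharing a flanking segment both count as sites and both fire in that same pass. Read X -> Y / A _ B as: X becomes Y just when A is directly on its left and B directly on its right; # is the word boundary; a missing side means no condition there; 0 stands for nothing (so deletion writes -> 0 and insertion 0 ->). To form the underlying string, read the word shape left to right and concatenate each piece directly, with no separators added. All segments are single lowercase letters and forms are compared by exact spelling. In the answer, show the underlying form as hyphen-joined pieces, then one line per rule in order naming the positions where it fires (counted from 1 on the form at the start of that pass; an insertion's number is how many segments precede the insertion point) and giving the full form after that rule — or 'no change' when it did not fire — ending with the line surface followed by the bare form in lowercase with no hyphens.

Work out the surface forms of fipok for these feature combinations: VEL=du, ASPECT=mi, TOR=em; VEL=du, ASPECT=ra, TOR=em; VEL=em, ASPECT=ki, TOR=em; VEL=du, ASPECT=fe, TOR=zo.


cell VEL=du, ASPECT=mi, TOR=em:
underlying: n-fipok-zep-ni
1. k -> g, p -> b, s -> z, t -> d / _ Z: fires at position(s) 6: nfipogzepni
2. f -> v, p -> b, t -> d / V _ V: fires at position(s) 4: nfibogzepni
3. k -> g, t -> d / V _ V: no change
surface: nfibogzepni

cell VEL=du, ASPECT=ra, TOR=em:
underlying: n-fipok-o-ni
1. k -> g, p -> b, s -> z, t -> d / _ Z: no change
2. f -> v, p -> b, t -> d / V _ V: fires at position(s) 4: nfibokoni
3. k -> g, t -> d / V _ V: fires at position(s) 6: nfibogoni
surface: nfibogoni

cell VEL=em, ASPECT=ki, TOR=em:
underlying: n-fipok-tub-t
1. k -> g, p -> b, s -> z, t -> d / _ Z: no change
2. f -> v, p -> b, t -> d / V _ V: fires at position(s) 4: nfiboktubt
3. k -> g, t -> d / V _ V: no change
surface: nfiboktubt

cell VEL=du, ASPECT=fe, TOR=zo:
underlying: ro-fipok-ztu-ni
1. k -> g, p -> b, s -> z, t -> d / _ Z: fires at position(s) 7: rofipogztuni
2. f -> v, p -> b, t -> d / V _ V: fires at position(s) 3, 5: rovibogztuni
3. k -> g, t -> d / V _ V: no change
surface: rovibogztuni
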